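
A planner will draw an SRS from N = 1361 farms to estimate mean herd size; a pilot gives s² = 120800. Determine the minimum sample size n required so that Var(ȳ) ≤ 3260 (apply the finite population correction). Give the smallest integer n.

Without fpc, n₀ = s²/D = 120800/3260 = 37.0552.
With fpc, (1 − n/N)·s²/n ≤ D requires n ≥ n₀/(1 + n₀/N) = 37.0552/(1 + 37.0552/1361) = 36.0731.
Rounding up, n = 37.

37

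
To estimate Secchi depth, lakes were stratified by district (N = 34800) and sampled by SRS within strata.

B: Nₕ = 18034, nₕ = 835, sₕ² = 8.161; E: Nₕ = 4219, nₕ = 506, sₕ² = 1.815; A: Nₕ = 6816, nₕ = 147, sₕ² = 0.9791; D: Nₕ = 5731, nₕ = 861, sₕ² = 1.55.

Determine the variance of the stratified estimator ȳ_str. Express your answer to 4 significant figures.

Var(ȳ_str) = Σₕ Wₕ²(1 − fₕ)sₕ²/nₕ with Wₕ = Nₕ/N, N = 34800.
B: Wₕ = 0.51821839; term = 0.51821839²·(1 − 0.04630143)·8.161/835 = 0.0025031892.
E: Wₕ = 0.12123563; term = 0.12123563²·(1 − 0.11993363)·1.815/506 = 4.6398303 × 10^-5.
A: Wₕ = 0.19586207; term = 0.19586207²·(1 − 0.02156690)·0.9791/147 = 2.5000087 × 10^-4.
D: Wₕ = 0.16468391; term = 0.16468391²·(1 − 0.15023556)·1.55/861 = 4.1488662 × 10^-5.
Sum = 0.002841077.

0.002841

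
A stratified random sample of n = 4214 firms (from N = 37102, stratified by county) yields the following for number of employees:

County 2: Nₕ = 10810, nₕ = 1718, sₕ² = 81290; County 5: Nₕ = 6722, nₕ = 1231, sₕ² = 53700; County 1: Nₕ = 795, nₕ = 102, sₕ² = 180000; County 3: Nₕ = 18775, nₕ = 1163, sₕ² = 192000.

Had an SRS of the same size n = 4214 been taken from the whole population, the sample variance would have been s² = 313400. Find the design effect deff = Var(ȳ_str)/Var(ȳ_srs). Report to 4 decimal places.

Var(ȳ_str) = Σ Wₕ²(1−fₕ)sₕ²/nₕ with Wₕ = Nₕ/37102:
  County 2: (10810/37102)²·(1−1718/10810)·81290/1718 = 3.3783485
  County 5: (6722/37102)²·(1−1231/6722)·53700/1231 = 1.1696921
  County 1: (795/37102)²·(1−102/795)·180000/102 = 0.70628186
  County 3: (18775/37102)²·(1−1163/18775)·192000/1163 = 39.656602
  → Var(ȳ_str) = 44.910924.
Var(ȳ_srs) = (1 − 4214/37102)·313400/4214 = 65.92416.
deff = 44.910924 / 65.92416 = 0.6813.

0.6813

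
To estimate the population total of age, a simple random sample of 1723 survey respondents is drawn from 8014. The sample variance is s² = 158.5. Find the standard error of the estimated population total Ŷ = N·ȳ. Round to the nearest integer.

Var(Ŷ) = N²·Var(ȳ) = N²·(1 − n/N)·s²/n.
f = 1723/8014 = 0.21499875; Var(ȳ) = 0.78500125·158.5/1723 = 0.072212825.
Var(Ŷ) = 8014² · 0.072212825 = 4.6378106 × 10^6.
SE(Ŷ) = √(4.6378106 × 10^6) = 2154.

2154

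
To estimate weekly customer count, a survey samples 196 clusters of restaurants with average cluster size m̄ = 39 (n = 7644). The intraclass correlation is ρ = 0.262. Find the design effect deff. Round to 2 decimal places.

deff = 1 + (39 − 1)·0.262 = 1 + 9.956 = 10.956.

10.96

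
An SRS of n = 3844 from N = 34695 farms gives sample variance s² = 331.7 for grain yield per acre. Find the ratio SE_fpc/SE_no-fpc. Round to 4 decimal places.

0.9430

f = n/N = 3844/34695 = 0.11079406.
SE_no-fpc = √(s²/n) = 0.29375214; SE_fpc = √((1−f)s²/n) = 0.27700157.
Ratio = √(1−f) = 0.94297717.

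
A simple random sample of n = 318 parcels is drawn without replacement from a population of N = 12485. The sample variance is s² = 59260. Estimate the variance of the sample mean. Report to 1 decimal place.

Under SRS without replacement, Var(ȳ) = (1 − f)·s²/n with f = n/N = 318/12485 = 0.02547056.
Var(ȳ) = (1 − 0.02547056)·59260/318 = 0.97452944·186.3522 = 181.60571.

181.6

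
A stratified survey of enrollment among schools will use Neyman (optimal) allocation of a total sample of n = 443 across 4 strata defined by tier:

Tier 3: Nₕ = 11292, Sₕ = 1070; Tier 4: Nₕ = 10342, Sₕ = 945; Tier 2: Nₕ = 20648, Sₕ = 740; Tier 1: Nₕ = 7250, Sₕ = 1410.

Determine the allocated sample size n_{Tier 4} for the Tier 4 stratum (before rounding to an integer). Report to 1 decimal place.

91.4

Neyman allocation: nₕ = n·NₕSₕ / Σⱼ NⱼSⱼ.
Σ NⱼSⱼ = 11292·1070 + 10342·945 + 20648·740 + 7250·1410 = 4.735765 × 10^7.
n_{Tier 4} = 443·10342·945 / (4.735765 × 10^7) = 91.4.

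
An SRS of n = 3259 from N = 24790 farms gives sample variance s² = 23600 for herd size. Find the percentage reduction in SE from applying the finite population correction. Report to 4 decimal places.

6.8047

f = n/N = 3259/24790 = 0.13146430.
SE_no-fpc = √(s²/n) = 2.6910008; SE_fpc = √((1−f)s²/n) = 2.5078852.
Ratio = √(1−f) = 0.93195263. Reduction = 100·(1 − 0.93195263) = 6.8047%.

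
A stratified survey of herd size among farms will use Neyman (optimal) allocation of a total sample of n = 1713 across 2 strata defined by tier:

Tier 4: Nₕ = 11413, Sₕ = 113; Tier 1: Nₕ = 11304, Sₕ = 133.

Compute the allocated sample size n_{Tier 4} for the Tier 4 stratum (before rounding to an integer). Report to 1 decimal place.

790.9

Neyman allocation: nₕ = n·NₕSₕ / Σⱼ NⱼSⱼ.
Σ NⱼSⱼ = 11413·113 + 11304·133 = 2.793101 × 10^6.
n_{Tier 4} = 1713·11413·113 / (2.793101 × 10^6) = 790.9.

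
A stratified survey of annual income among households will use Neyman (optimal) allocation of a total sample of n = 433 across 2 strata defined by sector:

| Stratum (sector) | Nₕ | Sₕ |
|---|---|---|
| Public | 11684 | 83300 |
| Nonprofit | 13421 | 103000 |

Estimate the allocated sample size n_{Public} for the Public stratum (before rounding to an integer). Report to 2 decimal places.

178.90

Neyman allocation: nₕ = n·NₕSₕ / Σⱼ NⱼSⱼ.
Σ NⱼSⱼ = 11684·83300 + 13421·103000 = 2.3556402 × 10^9.
n_{Public} = 433·11684·83300 / (2.3556402 × 10^9) = 178.90.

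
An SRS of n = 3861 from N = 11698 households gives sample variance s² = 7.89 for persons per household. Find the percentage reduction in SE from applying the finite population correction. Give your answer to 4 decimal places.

18.1499

f = n/N = 3861/11698 = 0.33005642.
SE_no-fpc = √(s²/n) = 0.045205221; SE_fpc = √((1−f)s²/n) = 0.03700051.
Ratio = √(1−f) = 0.81850081. Reduction = 100·(1 − 0.81850081) = 18.1499%.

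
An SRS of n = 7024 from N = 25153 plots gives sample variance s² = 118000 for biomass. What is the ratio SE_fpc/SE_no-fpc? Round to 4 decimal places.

f = n/N = 7024/25153 = 0.27925098.
SE_no-fpc = √(s²/n) = 4.0987247; SE_fpc = √((1−f)s²/n) = 3.4796918.
Ratio = √(1−f) = 0.84896938.

0.8490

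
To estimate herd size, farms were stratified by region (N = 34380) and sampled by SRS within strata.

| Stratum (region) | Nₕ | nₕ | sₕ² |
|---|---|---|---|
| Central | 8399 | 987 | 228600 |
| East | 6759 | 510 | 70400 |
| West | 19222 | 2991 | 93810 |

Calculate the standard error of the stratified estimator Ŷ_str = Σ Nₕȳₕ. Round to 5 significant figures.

173300

Var(Ŷ_str) = Σₕ Nₕ²(1 − fₕ)sₕ²/nₕ.
Central: 8399²·(1 − 987/8399)·228600/987 = 1.4418566 × 10^10.
East: 6759²·(1 − 510/6759)·70400/510 = 5.8303611 × 10^9.
West: 19222²·(1 − 2991/19222)·93810/2991 = 9.7853547 × 10^9.
Sum = 3.0034282 × 10^10.
SE = √(3.0034282 × 10^10) = 173300.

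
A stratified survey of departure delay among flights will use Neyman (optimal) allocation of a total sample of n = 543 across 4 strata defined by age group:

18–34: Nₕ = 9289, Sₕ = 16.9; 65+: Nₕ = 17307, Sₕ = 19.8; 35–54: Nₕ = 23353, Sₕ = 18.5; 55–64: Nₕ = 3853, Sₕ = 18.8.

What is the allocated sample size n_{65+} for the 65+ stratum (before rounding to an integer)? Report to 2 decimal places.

185.31

Neyman allocation: nₕ = n·NₕSₕ / Σⱼ NⱼSⱼ.
Σ NⱼSⱼ = 9289·16.9 + 17307·19.8 + 23353·18.5 + 3853·18.8 = 1.0041296 × 10^6.
n_{65+} = 543·17307·19.8 / (1.0041296 × 10^6) = 185.31.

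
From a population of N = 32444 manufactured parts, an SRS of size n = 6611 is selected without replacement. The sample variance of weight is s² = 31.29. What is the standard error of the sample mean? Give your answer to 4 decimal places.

Under SRS without replacement, Var(ȳ) = (1 − f)·s²/n with f = n/N = 6611/32444 = 0.20376649.
Var(ȳ) = (1 − 0.20376649)·31.29/6611 = 0.79623351·0.0047330207 = 0.0037685897.
SE(ȳ) = √(0.0037685897) = 0.0614.

0.0614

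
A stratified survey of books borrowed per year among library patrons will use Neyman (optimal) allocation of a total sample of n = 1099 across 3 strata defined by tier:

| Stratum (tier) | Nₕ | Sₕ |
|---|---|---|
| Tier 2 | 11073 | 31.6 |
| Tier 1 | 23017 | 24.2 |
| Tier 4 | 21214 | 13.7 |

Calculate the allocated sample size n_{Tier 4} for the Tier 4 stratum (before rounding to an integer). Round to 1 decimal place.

Neyman allocation: nₕ = n·NₕSₕ / Σⱼ NⱼSⱼ.
Σ NⱼSⱼ = 11073·31.6 + 23017·24.2 + 21214·13.7 = 1.19755 × 10^6.
n_{Tier 4} = 1099·21214·13.7 / (1.19755 × 10^6) = 266.7.

266.7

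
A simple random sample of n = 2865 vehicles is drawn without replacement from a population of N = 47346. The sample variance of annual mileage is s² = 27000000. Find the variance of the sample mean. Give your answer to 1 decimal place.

8853.8

Under SRS without replacement, Var(ȳ) = (1 − f)·s²/n with f = n/N = 2865/47346 = 0.06051198.
Var(ȳ) = (1 − 0.06051198)·27000000/2865 = 0.93948802·9424.0838 = 8853.8138.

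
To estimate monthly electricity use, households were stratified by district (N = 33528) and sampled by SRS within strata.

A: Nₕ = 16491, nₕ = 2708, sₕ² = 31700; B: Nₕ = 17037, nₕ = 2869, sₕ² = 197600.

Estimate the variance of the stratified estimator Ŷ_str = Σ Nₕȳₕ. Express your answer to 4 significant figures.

Var(Ŷ_str) = Σₕ Nₕ²(1 − fₕ)sₕ²/nₕ.
A: 16491²·(1 − 2708/16491)·31700/2708 = 2.6607333 × 10^9.
B: 17037²·(1 − 2869/17037)·197600/2869 = 1.6624863 × 10^10.
Sum = 1.9285596 × 10^10.

1.929 × 10^10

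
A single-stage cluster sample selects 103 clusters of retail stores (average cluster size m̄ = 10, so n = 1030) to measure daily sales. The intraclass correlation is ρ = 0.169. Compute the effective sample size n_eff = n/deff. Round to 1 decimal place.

deff = 1 + (10 − 1)·0.169 = 1 + 1.521 = 2.521.
n_eff = 1030 / 2.521 = 408.6.

408.6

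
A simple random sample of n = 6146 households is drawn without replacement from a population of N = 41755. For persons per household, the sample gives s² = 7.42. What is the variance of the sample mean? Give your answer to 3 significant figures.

Under SRS without replacement, Var(ȳ) = (1 − f)·s²/n with f = n/N = 6146/41755 = 0.14719195.
Var(ȳ) = (1 − 0.14719195)·7.42/6146 = 0.85280805·0.0012072893 = 0.001029586.

0.00103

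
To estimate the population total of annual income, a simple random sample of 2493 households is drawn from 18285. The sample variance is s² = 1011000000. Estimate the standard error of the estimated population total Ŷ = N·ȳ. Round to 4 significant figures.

Var(Ŷ) = N²·Var(ȳ) = N²·(1 − n/N)·s²/n.
f = 2493/18285 = 0.13634126; Var(ȳ) = 0.86365874·1011000000/2493 = 350244.28.
Var(Ŷ) = 18285² · 350244.28 = 1.171011 × 10^14.
SE(Ŷ) = √(1.171011 × 10^14) = 1.082 × 10^7.

1.082 × 10^7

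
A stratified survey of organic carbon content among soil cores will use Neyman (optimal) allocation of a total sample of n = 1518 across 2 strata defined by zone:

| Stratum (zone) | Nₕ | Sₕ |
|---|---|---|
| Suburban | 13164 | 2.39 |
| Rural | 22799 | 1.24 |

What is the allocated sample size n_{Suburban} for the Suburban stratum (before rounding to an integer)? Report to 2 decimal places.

799.55

Neyman allocation: nₕ = n·NₕSₕ / Σⱼ NⱼSⱼ.
Σ NⱼSⱼ = 13164·2.39 + 22799·1.24 = 59732.72.
n_{Suburban} = 1518·13164·2.39 / 59732.72 = 799.55.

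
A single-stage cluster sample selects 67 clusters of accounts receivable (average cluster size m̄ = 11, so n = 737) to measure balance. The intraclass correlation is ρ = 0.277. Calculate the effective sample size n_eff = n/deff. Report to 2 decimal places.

deff = 1 + (11 − 1)·0.277 = 1 + 2.77 = 3.77.
n_eff = 737 / 3.77 = 195.49.

195.49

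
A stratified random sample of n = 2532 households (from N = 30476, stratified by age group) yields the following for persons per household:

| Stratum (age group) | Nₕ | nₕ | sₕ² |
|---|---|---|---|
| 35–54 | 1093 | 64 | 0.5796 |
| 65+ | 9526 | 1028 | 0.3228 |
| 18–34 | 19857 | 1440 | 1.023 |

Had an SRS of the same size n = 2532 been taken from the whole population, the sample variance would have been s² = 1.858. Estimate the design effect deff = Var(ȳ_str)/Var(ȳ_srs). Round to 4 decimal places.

Var(ȳ_str) = Σ Wₕ²(1−fₕ)sₕ²/nₕ with Wₕ = Nₕ/30476:
  35–54: (1093/30476)²·(1−64/1093)·0.5796/64 = 1.0966499 × 10^-5
  65+: (9526/30476)²·(1−1028/9526)·0.3228/1028 = 2.736855 × 10^-5
  18–34: (19857/30476)²·(1−1440/19857)·1.023/1440 = 2.79724 × 10^-4
  → Var(ȳ_str) = 3.1805905 × 10^-4.
Var(ȳ_srs) = (1 − 2532/30476)·1.858/2532 = 6.7284126 × 10^-4.
deff = (3.1805905 × 10^-4) / (6.7284126 × 10^-4) = 0.4727.

0.4727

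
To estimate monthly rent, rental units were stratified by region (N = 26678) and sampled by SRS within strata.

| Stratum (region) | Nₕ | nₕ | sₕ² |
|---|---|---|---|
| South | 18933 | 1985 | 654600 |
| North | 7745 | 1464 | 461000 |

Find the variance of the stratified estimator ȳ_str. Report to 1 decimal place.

Var(ȳ_str) = Σₕ Wₕ²(1 − fₕ)sₕ²/nₕ with Wₕ = Nₕ/N, N = 26678.
South: Wₕ = 0.70968588; term = 0.70968588²·(1 − 0.10484340)·654600/1985 = 148.67805.
North: Wₕ = 0.29031412; term = 0.29031412²·(1 − 0.18902518)·461000/1464 = 21.523036.
Sum = 170.20109.

170.2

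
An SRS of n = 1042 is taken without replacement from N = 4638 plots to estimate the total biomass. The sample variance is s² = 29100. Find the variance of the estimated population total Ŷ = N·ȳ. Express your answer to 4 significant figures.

Var(Ŷ) = N²·Var(ȳ) = N²·(1 − n/N)·s²/n.
f = 1042/4638 = 0.22466580; Var(ȳ) = 0.77533420·29100/1042 = 21.652807.
Var(Ŷ) = 4638² · 21.652807 = 4.6577448 × 10^8.

4.658 × 10^8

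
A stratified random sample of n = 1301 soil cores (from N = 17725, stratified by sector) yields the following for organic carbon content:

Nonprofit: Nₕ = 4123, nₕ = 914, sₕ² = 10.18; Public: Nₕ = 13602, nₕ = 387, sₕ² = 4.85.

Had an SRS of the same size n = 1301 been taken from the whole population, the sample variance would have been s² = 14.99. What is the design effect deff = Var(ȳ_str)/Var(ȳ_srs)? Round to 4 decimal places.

0.7155

Var(ȳ_str) = Σ Wₕ²(1−fₕ)sₕ²/nₕ with Wₕ = Nₕ/17725:
  Nonprofit: (4123/17725)²·(1−914/4123)·10.18/914 = 4.6904245 × 10^-4
  Public: (13602/17725)²·(1−387/13602)·4.85/387 = 0.0071701497
  → Var(ȳ_str) = 0.0076391922.
Var(ȳ_srs) = (1 − 1301/17725)·14.99/1301 = 0.010676208.
deff = 0.0076391922 / 0.010676208 = 0.7155.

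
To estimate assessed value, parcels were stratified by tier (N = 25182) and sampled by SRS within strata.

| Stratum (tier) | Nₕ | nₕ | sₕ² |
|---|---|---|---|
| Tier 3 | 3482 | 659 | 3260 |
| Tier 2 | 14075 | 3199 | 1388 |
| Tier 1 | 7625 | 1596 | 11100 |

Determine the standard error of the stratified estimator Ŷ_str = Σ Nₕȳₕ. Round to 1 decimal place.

20851.1

Var(Ŷ_str) = Σₕ Nₕ²(1 − fₕ)sₕ²/nₕ.
Tier 3: 3482²·(1 − 659/3482)·3260/659 = 4.8626368 × 10^7.
Tier 2: 14075²·(1 − 3199/14075)·1388/3199 = 6.6419076 × 10^7.
Tier 1: 7625²·(1 − 1596/7625)·11100/1596 = 3.1972399 × 10^8.
Sum = 4.3476943 × 10^8.
SE = √(4.3476943 × 10^8) = 20851.1.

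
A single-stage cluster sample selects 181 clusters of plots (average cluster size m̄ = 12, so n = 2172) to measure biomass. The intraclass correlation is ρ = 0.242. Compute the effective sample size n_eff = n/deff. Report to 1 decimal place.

deff = 1 + (12 − 1)·0.242 = 1 + 2.662 = 3.662.
n_eff = 2172 / 3.662 = 593.1.

593.1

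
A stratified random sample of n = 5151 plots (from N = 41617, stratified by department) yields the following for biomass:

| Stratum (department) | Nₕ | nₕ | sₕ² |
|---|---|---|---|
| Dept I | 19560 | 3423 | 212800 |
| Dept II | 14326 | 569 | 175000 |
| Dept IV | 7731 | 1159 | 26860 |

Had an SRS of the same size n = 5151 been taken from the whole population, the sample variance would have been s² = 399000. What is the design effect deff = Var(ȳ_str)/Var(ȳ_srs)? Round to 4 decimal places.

0.6926

Var(ȳ_str) = Σ Wₕ²(1−fₕ)sₕ²/nₕ with Wₕ = Nₕ/41617:
  Dept I: (19560/41617)²·(1−3423/19560)·212800/3423 = 11.329607
  Dept II: (14326/41617)²·(1−569/14326)·175000/569 = 34.99717
  Dept IV: (7731/41617)²·(1−1159/7731)·26860/1159 = 0.67985181
  → Var(ȳ_str) = 47.006629.
Var(ȳ_srs) = (1 − 5151/41617)·399000/5151 = 67.873259.
deff = 47.006629 / 67.873259 = 0.6926.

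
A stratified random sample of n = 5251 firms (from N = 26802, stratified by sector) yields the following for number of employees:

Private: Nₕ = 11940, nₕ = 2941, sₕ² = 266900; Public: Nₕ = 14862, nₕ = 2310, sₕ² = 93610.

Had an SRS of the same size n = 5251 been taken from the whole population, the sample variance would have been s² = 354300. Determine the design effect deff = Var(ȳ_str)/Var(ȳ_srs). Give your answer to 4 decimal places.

Var(ȳ_str) = Σ Wₕ²(1−fₕ)sₕ²/nₕ with Wₕ = Nₕ/26802:
  Private: (11940/26802)²·(1−2941/11940)·266900/2941 = 13.574309
  Public: (14862/26802)²·(1−2310/14862)·93610/2310 = 10.523642
  → Var(ȳ_str) = 24.097951.
Var(ȳ_srs) = (1 − 5251/26802)·354300/5251 = 54.2537.
deff = 24.097951 / 54.2537 = 0.4442.

0.4442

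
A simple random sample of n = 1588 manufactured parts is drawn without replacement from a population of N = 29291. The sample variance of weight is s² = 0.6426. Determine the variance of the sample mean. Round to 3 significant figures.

3.83 × 10^-4

Under SRS without replacement, Var(ȳ) = (1 − f)·s²/n with f = n/N = 1588/29291 = 0.05421461.
Var(ȳ) = (1 − 0.05421461)·0.6426/1588 = 0.94578539·4.0465995 × 10^-4 = 3.8272147 × 10^-4.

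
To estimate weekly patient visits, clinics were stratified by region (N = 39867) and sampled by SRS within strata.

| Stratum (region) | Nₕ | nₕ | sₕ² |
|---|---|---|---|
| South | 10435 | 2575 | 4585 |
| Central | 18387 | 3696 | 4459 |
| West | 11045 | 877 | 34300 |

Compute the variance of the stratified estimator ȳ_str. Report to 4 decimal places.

Var(ȳ_str) = Σₕ Wₕ²(1 − fₕ)sₕ²/nₕ with Wₕ = Nₕ/N, N = 39867.
South: Wₕ = 0.26174530; term = 0.26174530²·(1 − 0.24676569)·4585/2575 = 0.091886137.
Central: Wₕ = 0.46120852; term = 0.46120852²·(1 − 0.20101158)·4459/3696 = 0.20504096.
West: Wₕ = 0.27704618; term = 0.27704618²·(1 − 0.07940244)·34300/877 = 2.7635586.
Sum = 3.0604857.

3.0605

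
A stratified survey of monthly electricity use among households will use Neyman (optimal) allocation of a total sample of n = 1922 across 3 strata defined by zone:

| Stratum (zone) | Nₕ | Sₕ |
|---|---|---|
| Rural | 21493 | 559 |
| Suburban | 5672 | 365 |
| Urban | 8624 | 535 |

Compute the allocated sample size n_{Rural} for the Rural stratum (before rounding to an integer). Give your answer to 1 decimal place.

Neyman allocation: nₕ = n·NₕSₕ / Σⱼ NⱼSⱼ.
Σ NⱼSⱼ = 21493·559 + 5672·365 + 8624·535 = 1.8698707 × 10^7.
n_{Rural} = 1922·21493·559 / (1.8698707 × 10^7) = 1235.0.

1235.0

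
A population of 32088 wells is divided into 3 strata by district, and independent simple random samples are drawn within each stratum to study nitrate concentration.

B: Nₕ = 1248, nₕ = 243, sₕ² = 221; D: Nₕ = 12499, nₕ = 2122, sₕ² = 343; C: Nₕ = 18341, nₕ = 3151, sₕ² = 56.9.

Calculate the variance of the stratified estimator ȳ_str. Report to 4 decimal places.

Var(ȳ_str) = Σₕ Wₕ²(1 − fₕ)sₕ²/nₕ with Wₕ = Nₕ/N, N = 32088.
B: Wₕ = 0.03889304; term = 0.03889304²·(1 − 0.19471154)·221/243 = 0.001107851.
D: Wₕ = 0.38952256; term = 0.38952256²·(1 − 0.16977358)·343/2122 = 0.020361536.
C: Wₕ = 0.57158439; term = 0.57158439²·(1 − 0.17180088)·56.9/3151 = 0.0048860662.
Sum = 0.026355453.

0.0264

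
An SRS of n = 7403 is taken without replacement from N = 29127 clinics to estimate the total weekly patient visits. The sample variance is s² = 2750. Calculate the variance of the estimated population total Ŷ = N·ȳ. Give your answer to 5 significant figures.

2.3505 × 10^8

Var(Ŷ) = N²·Var(ȳ) = N²·(1 − n/N)·s²/n.
f = 7403/29127 = 0.25416280; Var(ȳ) = 0.74583720·2750/7403 = 0.27705691.
Var(Ŷ) = 29127² · 0.27705691 = 2.3505013 × 10^8.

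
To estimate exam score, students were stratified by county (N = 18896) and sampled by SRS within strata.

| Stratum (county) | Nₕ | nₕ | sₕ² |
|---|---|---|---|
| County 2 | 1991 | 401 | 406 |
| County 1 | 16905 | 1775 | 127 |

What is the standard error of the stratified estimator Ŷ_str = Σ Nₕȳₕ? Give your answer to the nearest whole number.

Var(Ŷ_str) = Σₕ Nₕ²(1 − fₕ)sₕ²/nₕ.
County 2: 1991²·(1 − 401/1991)·406/401 = 3.2051624 × 10^6.
County 1: 16905²·(1 − 1775/16905)·127/1775 = 1.8300353 × 10^7.
Sum = 2.1505515 × 10^7.
SE = √(2.1505515 × 10^7) = 4637.

4637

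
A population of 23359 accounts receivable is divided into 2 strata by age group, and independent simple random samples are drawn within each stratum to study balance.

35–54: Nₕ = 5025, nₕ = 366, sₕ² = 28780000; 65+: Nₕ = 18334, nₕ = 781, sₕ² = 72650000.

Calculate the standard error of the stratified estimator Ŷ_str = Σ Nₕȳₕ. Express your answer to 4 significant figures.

5.637 × 10^6

Var(Ŷ_str) = Σₕ Nₕ²(1 − fₕ)sₕ²/nₕ.
35–54: 5025²·(1 − 366/5025)·28780000/366 = 1.8409351 × 10^12.
65+: 18334²·(1 − 781/18334)·72650000/781 = 2.9935958 × 10^13.
Sum = 3.1776893 × 10^13.
SE = √(3.1776893 × 10^13) = 5.637 × 10^6.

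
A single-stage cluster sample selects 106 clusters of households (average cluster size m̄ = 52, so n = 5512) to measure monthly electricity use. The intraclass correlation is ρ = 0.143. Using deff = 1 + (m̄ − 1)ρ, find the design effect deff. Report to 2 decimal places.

8.29

deff = 1 + (52 − 1)·0.143 = 1 + 7.293 = 8.293.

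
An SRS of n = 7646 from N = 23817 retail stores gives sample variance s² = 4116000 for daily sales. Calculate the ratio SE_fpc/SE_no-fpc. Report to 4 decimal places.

0.8240

f = n/N = 7646/23817 = 0.32103120.
SE_no-fpc = √(s²/n) = 23.201739; SE_fpc = √((1−f)s²/n) = 19.118132.
Ratio = √(1−f) = 0.82399563.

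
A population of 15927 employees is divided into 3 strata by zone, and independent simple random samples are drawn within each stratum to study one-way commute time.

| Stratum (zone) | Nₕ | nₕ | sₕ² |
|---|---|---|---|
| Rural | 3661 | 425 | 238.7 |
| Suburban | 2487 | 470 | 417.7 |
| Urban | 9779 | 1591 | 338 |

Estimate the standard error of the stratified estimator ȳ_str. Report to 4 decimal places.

0.3330

Var(ȳ_str) = Σₕ Wₕ²(1 − fₕ)sₕ²/nₕ with Wₕ = Nₕ/N, N = 15927.
Rural: Wₕ = 0.22986124; term = 0.22986124²·(1 − 0.11608850)·238.7/425 = 0.026230331.
Suburban: Wₕ = 0.15614993; term = 0.15614993²·(1 − 0.18898271)·417.7/470 = 0.017574393.
Urban: Wₕ = 0.61398882; term = 0.61398882²·(1 − 0.16269557)·338/1591 = 0.067058038.
Sum = 0.11086276.
SE = √(0.11086276) = 0.3330.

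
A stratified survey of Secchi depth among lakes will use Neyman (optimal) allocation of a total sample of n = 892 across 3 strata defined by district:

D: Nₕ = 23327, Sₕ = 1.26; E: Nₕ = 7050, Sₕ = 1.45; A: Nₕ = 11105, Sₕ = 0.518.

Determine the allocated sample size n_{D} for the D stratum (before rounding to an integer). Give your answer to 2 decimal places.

577.90

Neyman allocation: nₕ = n·NₕSₕ / Σⱼ NⱼSⱼ.
Σ NⱼSⱼ = 23327·1.26 + 7050·1.45 + 11105·0.518 = 45366.91.
n_{D} = 892·23327·1.26 / 45366.91 = 577.90.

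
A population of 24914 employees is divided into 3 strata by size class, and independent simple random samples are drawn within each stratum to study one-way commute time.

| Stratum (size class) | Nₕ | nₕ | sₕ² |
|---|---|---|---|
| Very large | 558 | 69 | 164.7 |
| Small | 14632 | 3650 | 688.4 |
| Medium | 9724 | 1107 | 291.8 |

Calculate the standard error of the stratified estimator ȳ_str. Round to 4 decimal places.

Var(ȳ_str) = Σₕ Wₕ²(1 − fₕ)sₕ²/nₕ with Wₕ = Nₕ/N, N = 24914.
Very large: Wₕ = 0.02239705; term = 0.02239705²·(1 − 0.12365591)·164.7/69 = 0.0010493024.
Small: Wₕ = 0.58730031; term = 0.58730031²·(1 − 0.24945325)·688.4/3650 = 0.048825445.
Medium: Wₕ = 0.39030264; term = 0.39030264²·(1 − 0.11384204)·291.8/1107 = 0.035583756.
Sum = 0.085458503.
SE = √(0.085458503) = 0.2923.

0.2923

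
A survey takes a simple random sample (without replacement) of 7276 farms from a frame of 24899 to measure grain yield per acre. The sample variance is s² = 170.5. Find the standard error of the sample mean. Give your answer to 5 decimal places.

0.12878

Under SRS without replacement, Var(ȳ) = (1 − f)·s²/n with f = n/N = 7276/24899 = 0.29222057.
Var(ȳ) = (1 − 0.29222057)·170.5/7276 = 0.70777943·0.023433205 = 0.01658554.
SE(ȳ) = √(0.01658554) = 0.12878.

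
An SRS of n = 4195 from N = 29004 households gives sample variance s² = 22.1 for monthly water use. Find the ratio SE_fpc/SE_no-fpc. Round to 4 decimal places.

0.9249

f = n/N = 4195/29004 = 0.14463522.
SE_no-fpc = √(s²/n) = 0.072582204; SE_fpc = √((1−f)s²/n) = 0.067128329.
Ratio = √(1−f) = 0.92485933.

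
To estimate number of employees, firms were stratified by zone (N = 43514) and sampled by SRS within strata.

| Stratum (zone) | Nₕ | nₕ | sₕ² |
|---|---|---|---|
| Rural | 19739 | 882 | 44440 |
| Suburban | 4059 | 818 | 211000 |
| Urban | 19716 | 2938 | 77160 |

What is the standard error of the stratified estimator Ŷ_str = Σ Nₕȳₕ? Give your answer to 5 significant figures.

Var(Ŷ_str) = Σₕ Nₕ²(1 − fₕ)sₕ²/nₕ.
Rural: 19739²·(1 − 882/19739)·44440/882 = 1.8754402 × 10^10.
Suburban: 4059²·(1 − 818/4059)·211000/818 = 3.3933389 × 10^9.
Urban: 19716²·(1 − 2938/19716)·77160/2938 = 8.6875922 × 10^9.
Sum = 3.0835333 × 10^10.
SE = √(3.0835333 × 10^10) = 175600.

175600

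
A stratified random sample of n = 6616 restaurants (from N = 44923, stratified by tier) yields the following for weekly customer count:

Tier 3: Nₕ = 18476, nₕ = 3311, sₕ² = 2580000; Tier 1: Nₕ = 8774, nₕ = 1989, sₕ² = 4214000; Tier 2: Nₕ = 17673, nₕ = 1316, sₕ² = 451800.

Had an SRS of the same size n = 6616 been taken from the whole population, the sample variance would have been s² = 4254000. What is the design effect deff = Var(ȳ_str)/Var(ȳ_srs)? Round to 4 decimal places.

Var(ȳ_str) = Σ Wₕ²(1−fₕ)sₕ²/nₕ with Wₕ = Nₕ/44923:
  Tier 3: (18476/44923)²·(1−3311/18476)·2580000/3311 = 108.18658
  Tier 1: (8774/44923)²·(1−1989/8774)·4214000/1989 = 62.498519
  Tier 2: (17673/44923)²·(1−1316/17673)·451800/1316 = 49.177536
  → Var(ȳ_str) = 219.86264.
Var(ȳ_srs) = (1 − 6616/44923)·4254000/6616 = 548.29133.
deff = 219.86264 / 548.29133 = 0.4010.

0.4010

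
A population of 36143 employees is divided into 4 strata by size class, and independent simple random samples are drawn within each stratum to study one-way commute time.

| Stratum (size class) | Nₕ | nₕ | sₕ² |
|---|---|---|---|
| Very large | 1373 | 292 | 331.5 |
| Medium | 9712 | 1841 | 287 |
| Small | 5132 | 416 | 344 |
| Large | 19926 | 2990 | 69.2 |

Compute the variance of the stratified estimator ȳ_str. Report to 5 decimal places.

Var(ȳ_str) = Σₕ Wₕ²(1 − fₕ)sₕ²/nₕ with Wₕ = Nₕ/N, N = 36143.
Very large: Wₕ = 0.03798799; term = 0.03798799²·(1 − 0.21267298)·331.5/292 = 0.0012898776.
Medium: Wₕ = 0.26871040; term = 0.26871040²·(1 − 0.18955931)·287/1841 = 0.009122593.
Small: Wₕ = 0.14199153; term = 0.14199153²·(1 − 0.08106002)·344/416 = 0.015320649.
Large: Wₕ = 0.55131007; term = 0.55131007²·(1 − 0.15005520)·69.2/2990 = 0.0059788476.
Sum = 0.031711967.

0.03171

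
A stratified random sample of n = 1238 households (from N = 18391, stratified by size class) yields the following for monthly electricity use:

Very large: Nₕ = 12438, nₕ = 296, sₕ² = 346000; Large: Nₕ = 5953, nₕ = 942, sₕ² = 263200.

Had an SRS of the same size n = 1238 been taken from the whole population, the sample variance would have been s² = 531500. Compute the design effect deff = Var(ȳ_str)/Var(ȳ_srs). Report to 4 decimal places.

1.3650

Var(ȳ_str) = Σ Wₕ²(1−fₕ)sₕ²/nₕ with Wₕ = Nₕ/18391:
  Very large: (12438/18391)²·(1−296/12438)·346000/296 = 521.93267
  Large: (5953/18391)²·(1−942/5953)·263200/942 = 24.642489
  → Var(ȳ_str) = 546.57516.
Var(ȳ_srs) = (1 − 1238/18391)·531500/1238 = 400.42148.
deff = 546.57516 / 400.42148 = 1.3650.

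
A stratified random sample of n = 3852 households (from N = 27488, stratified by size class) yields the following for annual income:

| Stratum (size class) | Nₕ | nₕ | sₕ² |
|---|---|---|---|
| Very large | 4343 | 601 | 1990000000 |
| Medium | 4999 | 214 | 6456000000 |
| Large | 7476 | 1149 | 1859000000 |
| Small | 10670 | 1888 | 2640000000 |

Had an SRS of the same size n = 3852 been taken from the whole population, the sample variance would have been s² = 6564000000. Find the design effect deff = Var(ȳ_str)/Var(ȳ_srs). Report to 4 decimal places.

Var(ȳ_str) = Σ Wₕ²(1−fₕ)sₕ²/nₕ with Wₕ = Nₕ/27488:
  Very large: (4343/27488)²·(1−601/4343)·1990000000/601 = 71217.37
  Medium: (4999/27488)²·(1−214/4999)·6456000000/214 = 955055.35
  Large: (7476/27488)²·(1−1149/7476)·1859000000/1149 = 101283.85
  Small: (10670/27488)²·(1−1888/10670)·2640000000/1888 = 173409.75
  → Var(ȳ_str) = 1.3009663 × 10^6.
Var(ȳ_srs) = (1 − 3852/27488)·6564000000/3852 = 1.4652547 × 10^6.
deff = (1.3009663 × 10^6) / (1.4652547 × 10^6) = 0.8879.

0.8879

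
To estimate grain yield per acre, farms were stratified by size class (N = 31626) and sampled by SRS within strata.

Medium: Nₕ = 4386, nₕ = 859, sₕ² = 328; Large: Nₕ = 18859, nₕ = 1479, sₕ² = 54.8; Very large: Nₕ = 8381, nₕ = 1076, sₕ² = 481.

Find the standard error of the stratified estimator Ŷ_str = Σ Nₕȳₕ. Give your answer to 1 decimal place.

Var(Ŷ_str) = Σₕ Nₕ²(1 − fₕ)sₕ²/nₕ.
Medium: 4386²·(1 − 859/4386)·328/859 = 5.906834 × 10^6.
Large: 18859²·(1 − 1479/18859)·54.8/1479 = 1.2144533 × 10^7.
Very large: 8381²·(1 − 1076/8381)·481/1076 = 2.7368366 × 10^7.
Sum = 4.5419733 × 10^7.
SE = √(4.5419733 × 10^7) = 6739.4.

6739.4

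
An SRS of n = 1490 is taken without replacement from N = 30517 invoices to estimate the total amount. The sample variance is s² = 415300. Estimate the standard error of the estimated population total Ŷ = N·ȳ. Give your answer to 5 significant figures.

Var(Ŷ) = N²·Var(ȳ) = N²·(1 − n/N)·s²/n.
f = 1490/30517 = 0.04882524; Var(ȳ) = 0.95117476·415300/1490 = 265.11602.
Var(Ŷ) = 30517² · 265.11602 = 2.4689918 × 10^11.
SE(Ŷ) = √(2.4689918 × 10^11) = 496890.

496890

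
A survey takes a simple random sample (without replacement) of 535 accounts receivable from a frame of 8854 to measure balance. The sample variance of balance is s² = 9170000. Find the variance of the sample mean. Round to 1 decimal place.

Under SRS without replacement, Var(ȳ) = (1 − f)·s²/n with f = n/N = 535/8854 = 0.06042467.
Var(ȳ) = (1 − 0.06042467)·9170000/535 = 0.93957533·17140.187 = 16104.497.

16104.5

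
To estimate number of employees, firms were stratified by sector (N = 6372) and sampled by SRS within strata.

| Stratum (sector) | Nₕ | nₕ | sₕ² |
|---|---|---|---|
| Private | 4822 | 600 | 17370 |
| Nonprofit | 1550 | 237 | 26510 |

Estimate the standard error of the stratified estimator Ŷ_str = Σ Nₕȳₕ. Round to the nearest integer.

Var(Ŷ_str) = Σₕ Nₕ²(1 − fₕ)sₕ²/nₕ.
Private: 4822²·(1 − 600/4822)·17370/600 = 5.8937811 × 10^8.
Nonprofit: 1550²·(1 − 237/1550)·26510/237 = 2.2764484 × 10^8.
Sum = 8.1702295 × 10^8.
SE = √(8.1702295 × 10^8) = 28584.

28584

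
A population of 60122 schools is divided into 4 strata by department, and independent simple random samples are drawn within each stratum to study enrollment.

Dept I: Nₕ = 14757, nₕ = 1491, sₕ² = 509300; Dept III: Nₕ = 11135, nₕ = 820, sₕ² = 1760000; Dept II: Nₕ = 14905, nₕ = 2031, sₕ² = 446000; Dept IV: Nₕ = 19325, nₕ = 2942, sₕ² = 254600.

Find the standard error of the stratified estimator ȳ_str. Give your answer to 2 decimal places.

Var(ȳ_str) = Σₕ Wₕ²(1 − fₕ)sₕ²/nₕ with Wₕ = Nₕ/N, N = 60122.
Dept I: Wₕ = 0.24545092; term = 0.24545092²·(1 − 0.10103680)·509300/1491 = 18.49981.
Dept III: Wₕ = 0.18520675; term = 0.18520675²·(1 − 0.07364167)·1760000/820 = 68.201108.
Dept II: Wₕ = 0.24791258; term = 0.24791258²·(1 − 0.13626300)·446000/2031 = 11.657451.
Dept IV: Wₕ = 0.32142976; term = 0.32142976²·(1 − 0.15223803)·254600/2942 = 7.5798712.
Sum = 105.93824.
SE = √(105.93824) = 10.29.

10.29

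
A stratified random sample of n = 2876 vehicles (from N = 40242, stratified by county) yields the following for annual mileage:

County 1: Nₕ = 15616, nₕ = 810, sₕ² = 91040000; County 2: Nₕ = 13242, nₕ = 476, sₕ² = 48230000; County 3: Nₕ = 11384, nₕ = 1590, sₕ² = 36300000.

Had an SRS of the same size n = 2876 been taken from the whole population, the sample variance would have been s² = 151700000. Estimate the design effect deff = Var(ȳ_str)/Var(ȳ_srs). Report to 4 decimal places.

Var(ȳ_str) = Σ Wₕ²(1−fₕ)sₕ²/nₕ with Wₕ = Nₕ/40242:
  County 1: (15616/40242)²·(1−810/15616)·91040000/810 = 16047.067
  County 2: (13242/40242)²·(1−476/13242)·48230000/476 = 10576.93
  County 3: (11384/40242)²·(1−1590/11384)·36300000/1590 = 1571.8293
  → Var(ȳ_str) = 28195.826.
Var(ȳ_srs) = (1 − 2876/40242)·151700000/2876 = 48977.177.
deff = 28195.826 / 48977.177 = 0.5757.

0.5757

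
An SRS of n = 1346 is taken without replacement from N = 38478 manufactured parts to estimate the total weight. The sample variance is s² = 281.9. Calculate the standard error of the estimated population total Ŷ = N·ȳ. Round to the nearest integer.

17298

Var(Ŷ) = N²·Var(ȳ) = N²·(1 − n/N)·s²/n.
f = 1346/38478 = 0.03498103; Var(ȳ) = 0.96501897·281.9/1346 = 0.2021091.
Var(Ŷ) = 38478² · 0.2021091 = 2.9923394 × 10^8.
SE(Ŷ) = √(2.9923394 × 10^8) = 17298.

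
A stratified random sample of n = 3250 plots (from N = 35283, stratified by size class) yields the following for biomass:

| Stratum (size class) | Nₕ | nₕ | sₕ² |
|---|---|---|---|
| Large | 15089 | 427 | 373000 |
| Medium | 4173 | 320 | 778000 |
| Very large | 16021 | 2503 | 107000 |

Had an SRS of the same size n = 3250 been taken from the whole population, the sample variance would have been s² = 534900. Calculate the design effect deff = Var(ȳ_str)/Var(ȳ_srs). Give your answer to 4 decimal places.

1.2988

Var(ȳ_str) = Σ Wₕ²(1−fₕ)sₕ²/nₕ with Wₕ = Nₕ/35283:
  Large: (15089/35283)²·(1−427/15089)·373000/427 = 155.24
  Medium: (4173/35283)²·(1−320/4173)·778000/320 = 31.401183
  Very large: (16021/35283)²·(1−2503/16021)·107000/2503 = 7.4369349
  → Var(ȳ_str) = 194.07812.
Var(ȳ_srs) = (1 − 3250/35283)·534900/3250 = 149.42434.
deff = 194.07812 / 149.42434 = 1.2988.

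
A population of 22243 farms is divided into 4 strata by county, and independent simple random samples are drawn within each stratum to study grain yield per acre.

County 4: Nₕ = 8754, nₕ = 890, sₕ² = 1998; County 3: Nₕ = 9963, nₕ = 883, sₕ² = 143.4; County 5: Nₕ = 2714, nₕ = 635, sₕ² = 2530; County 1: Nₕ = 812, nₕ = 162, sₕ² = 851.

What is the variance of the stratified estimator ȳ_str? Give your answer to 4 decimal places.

Var(ȳ_str) = Σₕ Wₕ²(1 − fₕ)sₕ²/nₕ with Wₕ = Nₕ/N, N = 22243.
County 4: Wₕ = 0.39356202; term = 0.39356202²·(1 − 0.10166781)·1998/890 = 0.31236963.
County 3: Wₕ = 0.44791620; term = 0.44791620²·(1 − 0.08862792)·143.4/883 = 0.029694615.
County 5: Wₕ = 0.12201592; term = 0.12201592²·(1 − 0.23397200)·2530/635 = 0.045438544.
County 1: Wₕ = 0.03650587; term = 0.03650587²·(1 − 0.19950739)·851/162 = 0.0056039881.
Sum = 0.39310678.

0.3931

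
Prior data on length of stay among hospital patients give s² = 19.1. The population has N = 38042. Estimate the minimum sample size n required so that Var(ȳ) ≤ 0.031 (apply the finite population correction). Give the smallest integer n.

607

Without fpc, n₀ = s²/D = 19.1/0.031 = 616.1290.
With fpc, (1 − n/N)·s²/n ≤ D requires n ≥ n₀/(1 + n₀/N) = 616.1290/(1 + 616.1290/38042) = 606.3092.
Rounding up, n = 607.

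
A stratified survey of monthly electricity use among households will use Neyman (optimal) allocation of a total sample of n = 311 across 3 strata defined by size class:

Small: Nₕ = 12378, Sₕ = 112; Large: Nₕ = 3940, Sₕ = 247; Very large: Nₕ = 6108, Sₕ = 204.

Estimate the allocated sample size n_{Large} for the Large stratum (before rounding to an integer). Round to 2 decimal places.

Neyman allocation: nₕ = n·NₕSₕ / Σⱼ NⱼSⱼ.
Σ NⱼSⱼ = 12378·112 + 3940·247 + 6108·204 = 3.605548 × 10^6.
n_{Large} = 311·3940·247 / (3.605548 × 10^6) = 83.94.

83.94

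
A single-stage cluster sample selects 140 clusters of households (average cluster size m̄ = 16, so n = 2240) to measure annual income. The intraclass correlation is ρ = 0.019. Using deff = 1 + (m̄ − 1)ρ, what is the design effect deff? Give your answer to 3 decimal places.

deff = 1 + (16 − 1)·0.019 = 1 + 0.285 = 1.285.

1.285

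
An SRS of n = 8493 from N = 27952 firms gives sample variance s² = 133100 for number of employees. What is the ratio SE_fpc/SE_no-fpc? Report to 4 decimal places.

0.8344

f = n/N = 8493/27952 = 0.30384230.
SE_no-fpc = √(s²/n) = 3.9587535; SE_fpc = √((1−f)s²/n) = 3.3030282.
Ratio = √(1−f) = 0.83436065.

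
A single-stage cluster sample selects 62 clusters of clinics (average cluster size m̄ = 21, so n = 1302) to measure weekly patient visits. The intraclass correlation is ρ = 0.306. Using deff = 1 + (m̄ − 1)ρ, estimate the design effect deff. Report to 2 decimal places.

7.12

deff = 1 + (21 − 1)·0.306 = 1 + 6.12 = 7.12.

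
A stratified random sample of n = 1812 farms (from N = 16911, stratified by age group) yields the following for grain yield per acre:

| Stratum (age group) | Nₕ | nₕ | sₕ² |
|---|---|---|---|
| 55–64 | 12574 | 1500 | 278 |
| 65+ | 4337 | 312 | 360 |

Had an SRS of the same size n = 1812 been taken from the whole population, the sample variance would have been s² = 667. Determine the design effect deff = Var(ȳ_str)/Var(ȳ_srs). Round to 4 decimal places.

Var(ȳ_str) = Σ Wₕ²(1−fₕ)sₕ²/nₕ with Wₕ = Nₕ/16911:
  55–64: (12574/16911)²·(1−1500/12574)·278/1500 = 0.090238721
  65+: (4337/16911)²·(1−312/4337)·360/312 = 0.070431126
  → Var(ȳ_str) = 0.16066985.
Var(ȳ_srs) = (1 − 1812/16911)·667/1812 = 0.32865976.
deff = 0.16066985 / 0.32865976 = 0.4889.

0.4889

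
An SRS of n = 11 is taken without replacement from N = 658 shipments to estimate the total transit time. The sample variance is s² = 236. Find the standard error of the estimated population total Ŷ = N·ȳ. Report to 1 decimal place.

3022.2

Var(Ŷ) = N²·Var(ȳ) = N²·(1 − n/N)·s²/n.
f = 11/658 = 0.01671733; Var(ȳ) = 0.98328267·236/11 = 21.095883.
Var(Ŷ) = 658² · 21.095883 = 9.1337579 × 10^6.
SE(Ŷ) = √(9.1337579 × 10^6) = 3022.2.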